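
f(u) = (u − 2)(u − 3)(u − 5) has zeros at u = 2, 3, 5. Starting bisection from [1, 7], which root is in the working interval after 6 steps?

5

m = 4, f(m) = -2 (−); new bracket [4, 7]
m = 5.5, f(m) = 4.375 (+); new bracket [4, 5.5]
m = 4.75, f(m) = -1.203125 (−); new bracket [4.75, 5.5]
m = 5.125, f(m) = 0.8301 (+); new bracket [4.75, 5.125]
m = 4.9375, f(m) = -0.3557 (−); new bracket [4.9375, 5.125]
m = 5.03125, f(m) = 0.1924 (+); new bracket [4.9375, 5.03125]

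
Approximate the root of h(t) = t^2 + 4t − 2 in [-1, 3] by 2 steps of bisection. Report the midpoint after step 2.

0

t = 1 gives h = 3, positive; keep [-1, 1]
t = 0 gives h = -2, negative; keep [0, 1]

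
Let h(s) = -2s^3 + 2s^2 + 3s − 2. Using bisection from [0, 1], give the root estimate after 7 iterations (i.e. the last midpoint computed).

0.5703125

midpoint 0.5: h = -0.25 < 0 → [0.5, 1]
midpoint 0.75: h = 0.53125 > 0 → [0.5, 0.75]
midpoint 0.625: h = 0.167969 > 0 → [0.5, 0.625]
midpoint 0.5625: h = -0.0356 < 0 → [0.5625, 0.625]
midpoint 0.59375: h = 0.0677 > 0 → [0.5625, 0.59375]
midpoint 0.578125: h = 0.0164 > 0 → [0.5625, 0.578125]
midpoint 0.5703125: h = -0.0095 < 0 → [0.5703125, 0.578125]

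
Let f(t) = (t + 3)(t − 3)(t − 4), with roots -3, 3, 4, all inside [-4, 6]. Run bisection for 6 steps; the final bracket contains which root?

-3

m = 1, f(m) = 24 (+); new bracket [-4, 1]
m = -1.5, f(m) = 37.125 (+); new bracket [-4, -1.5]
m = -2.75, f(m) = 9.703125 (+); new bracket [-4, -2.75]
m = -3.375, f(m) = -17.6309 (−); new bracket [-3.375, -2.75]
m = -3.0625, f(m) = -2.676 (−); new bracket [-3.0625, -2.75]
m = -2.90625, f(m) = 3.8241 (+); new bracket [-3.0625, -2.90625]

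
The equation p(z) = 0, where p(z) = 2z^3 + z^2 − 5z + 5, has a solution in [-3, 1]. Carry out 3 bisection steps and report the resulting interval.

[-2.5, -2]

z = -1 gives p = 9, positive; keep [-3, -1]
z = -2 gives p = 3, positive; keep [-3, -2]
z = -2.5 gives p = -7.5, negative; keep [-2.5, -2]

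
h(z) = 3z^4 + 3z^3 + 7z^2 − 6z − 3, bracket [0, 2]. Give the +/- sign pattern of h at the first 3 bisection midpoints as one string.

+--

h(1) = 4 > 0, so the root lies in [0, 1]
h(0.5) = -3.6875 < 0, so the root lies in [0.5, 1]
h(0.75) = -1.347656 < 0, so the root lies in [0.75, 1]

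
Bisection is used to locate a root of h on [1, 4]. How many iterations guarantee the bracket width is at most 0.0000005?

23

Width after n steps is 3/2^n. Need 2^n ≥ 3/0.0000005 = 6000000.
2^22 = 4194304 < 6000000 ≤ 2^23 = 8388608, so n = 23.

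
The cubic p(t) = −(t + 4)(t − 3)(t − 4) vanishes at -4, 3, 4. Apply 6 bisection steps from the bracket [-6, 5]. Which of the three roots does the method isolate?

-4

p(-0.5) = -55.125 < 0, so the root lies in [-6, -0.5]
p(-3.25) = -33.984375 < 0, so the root lies in [-6, -3.25]
p(-4.625) = 41.103516 > 0, so the root lies in [-4.625, -3.25]
p(-3.9375) = -3.4417 < 0, so the root lies in [-4.625, -3.9375]
p(-4.28125) = 16.9588 > 0, so the root lies in [-4.28125, -3.9375]
p(-4.109375) = 6.3058 > 0, so the root lies in [-4.109375, -3.9375]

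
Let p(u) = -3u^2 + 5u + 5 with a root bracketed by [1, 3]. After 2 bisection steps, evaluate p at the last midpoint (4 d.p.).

midpoint 2: p = 3 > 0 → [2, 3]
midpoint 2.5: p = -1.25 < 0 → [2, 2.5]

-1.2500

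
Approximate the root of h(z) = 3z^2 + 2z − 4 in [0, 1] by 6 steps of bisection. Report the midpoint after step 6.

midpoint 0.5: h = -2.25 < 0 → [0.5, 1]
midpoint 0.75: h = -0.8125 < 0 → [0.75, 1]
midpoint 0.875: h = 0.046875 > 0 → [0.75, 0.875]
midpoint 0.8125: h = -0.3945 < 0 → [0.8125, 0.875]
midpoint 0.84375: h = -0.1768 < 0 → [0.84375, 0.875]
midpoint 0.859375: h = -0.0657 < 0 → [0.859375, 0.875]

0.859375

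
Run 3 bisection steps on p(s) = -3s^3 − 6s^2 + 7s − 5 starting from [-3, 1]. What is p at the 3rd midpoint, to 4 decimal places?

-13.1250

p(-1) = -15 < 0, so the root lies in [-3, -1]
p(-2) = -19 < 0, so the root lies in [-3, -2]
p(-2.5) = -13.125 < 0, so the root lies in [-3, -2.5]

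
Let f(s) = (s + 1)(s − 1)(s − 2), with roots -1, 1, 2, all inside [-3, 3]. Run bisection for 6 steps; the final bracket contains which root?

f(0) = 2 > 0, so the root lies in [-3, 0]
f(-1.5) = -4.375 < 0, so the root lies in [-1.5, 0]
f(-0.75) = 1.203125 > 0, so the root lies in [-1.5, -0.75]
f(-1.125) = -0.8301 < 0, so the root lies in [-1.125, -0.75]
f(-0.9375) = 0.3557 > 0, so the root lies in [-1.125, -0.9375]
f(-1.03125) = -0.1924 < 0, so the root lies in [-1.03125, -0.9375]

-1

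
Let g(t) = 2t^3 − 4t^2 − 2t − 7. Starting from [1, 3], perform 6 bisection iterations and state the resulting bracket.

[2.78125, 2.8125]

g(2) = -11 < 0, so the root lies in [2, 3]
g(2.5) = -5.75 < 0, so the root lies in [2.5, 3]
g(2.75) = -1.15625 < 0, so the root lies in [2.75, 3]
g(2.875) = 1.7148 > 0, so the root lies in [2.75, 2.875]
g(2.8125) = 0.229 > 0, so the root lies in [2.75, 2.8125]
g(2.78125) = -0.476 < 0, so the root lies in [2.78125, 2.8125]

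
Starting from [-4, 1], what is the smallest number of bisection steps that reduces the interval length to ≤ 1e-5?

19

Width after n steps is 5/2^n. Need 2^n ≥ 5/1e-5 = 500000.
2^18 = 262144 < 500000 ≤ 2^19 = 524288, so n = 19.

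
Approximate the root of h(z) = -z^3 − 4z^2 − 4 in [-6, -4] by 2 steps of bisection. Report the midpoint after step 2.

midpoint -5: h = 21 > 0 → [-5, -4]
midpoint -4.5: h = 6.125 > 0 → [-4.5, -4]

-4.5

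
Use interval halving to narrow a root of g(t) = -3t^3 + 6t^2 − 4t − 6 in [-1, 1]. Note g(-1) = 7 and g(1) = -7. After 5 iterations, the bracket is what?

[-0.6875, -0.625]

m = 0, g(m) = -6 (−); new bracket [-1, 0]
m = -0.5, g(m) = -2.125 (−); new bracket [-1, -0.5]
m = -0.75, g(m) = 1.640625 (+); new bracket [-0.75, -0.5]
m = -0.625, g(m) = -0.4238 (−); new bracket [-0.75, -0.625]
m = -0.6875, g(m) = 0.5608 (+); new bracket [-0.6875, -0.625]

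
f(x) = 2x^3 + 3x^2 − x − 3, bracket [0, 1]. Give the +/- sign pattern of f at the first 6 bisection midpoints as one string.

midpoint 0.5: f = -2.5 < 0 → [0.5, 1]
midpoint 0.75: f = -1.21875 < 0 → [0.75, 1]
midpoint 0.875: f = -0.238281 < 0 → [0.875, 1]
midpoint 0.9375: f = 0.3472 > 0 → [0.875, 0.9375]
midpoint 0.90625: f = 0.0462 > 0 → [0.875, 0.90625]
midpoint 0.890625: f = -0.0981 < 0 → [0.890625, 0.90625]

---++-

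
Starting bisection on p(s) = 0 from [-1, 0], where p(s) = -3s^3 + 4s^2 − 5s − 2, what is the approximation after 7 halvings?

-0.3046875

m = -0.5, p(m) = 1.875 (+); new bracket [-0.5, 0]
m = -0.25, p(m) = -0.453125 (−); new bracket [-0.5, -0.25]
m = -0.375, p(m) = 0.595703 (+); new bracket [-0.375, -0.25]
m = -0.3125, p(m) = 0.0447 (+); new bracket [-0.3125, -0.25]
m = -0.28125, p(m) = -0.2106 (−); new bracket [-0.3125, -0.28125]
m = -0.296875, p(m) = -0.0846 (−); new bracket [-0.3125, -0.296875]
m = -0.3046875, p(m) = -0.0204 (−); new bracket [-0.3125, -0.3046875]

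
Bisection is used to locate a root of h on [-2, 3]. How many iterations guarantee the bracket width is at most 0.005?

Width after n steps is 5/2^n. Need 2^n ≥ 5/0.005 = 1000.
2^9 = 512 < 1000 ≤ 2^10 = 1024, so n = 10.

10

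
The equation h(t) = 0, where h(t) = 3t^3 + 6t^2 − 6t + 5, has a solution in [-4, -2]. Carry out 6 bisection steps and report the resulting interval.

h(-3) = -4 < 0, so the root lies in [-3, -2]
h(-2.5) = 10.625 > 0, so the root lies in [-3, -2.5]
h(-2.75) = 4.484375 > 0, so the root lies in [-3, -2.75]
h(-2.875) = 0.5527 > 0, so the root lies in [-3, -2.875]
h(-2.9375) = -1.6438 < 0, so the root lies in [-2.9375, -2.875]
h(-2.90625) = -0.5258 < 0, so the root lies in [-2.90625, -2.875]

[-2.90625, -2.875]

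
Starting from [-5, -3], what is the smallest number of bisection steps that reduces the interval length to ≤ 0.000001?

Width after n steps is 2/2^n. Need 2^n ≥ 2/0.000001 = 2000000.
2^20 = 1048576 < 2000000 ≤ 2^21 = 2097152, so n = 21.

21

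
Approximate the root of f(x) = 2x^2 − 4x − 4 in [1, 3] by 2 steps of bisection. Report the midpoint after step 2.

midpoint 2: f = -4 < 0 → [2, 3]
midpoint 2.5: f = -1.5 < 0 → [2.5, 3]

2.5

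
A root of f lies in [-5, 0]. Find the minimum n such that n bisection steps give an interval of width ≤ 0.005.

10

Width after n steps is 5/2^n. Need 2^n ≥ 5/0.005 = 1000.
2^9 = 512 < 1000 ≤ 2^10 = 1024, so n = 10.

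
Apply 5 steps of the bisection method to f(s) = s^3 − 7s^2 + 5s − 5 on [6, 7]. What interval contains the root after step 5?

[6.3125, 6.34375]

m = 6.5, f(m) = 6.375 (+); new bracket [6, 6.5]
m = 6.25, f(m) = -3.046875 (−); new bracket [6.25, 6.5]
m = 6.375, f(m) = 1.474609 (+); new bracket [6.25, 6.375]
m = 6.3125, f(m) = -0.8328 (−); new bracket [6.3125, 6.375]
m = 6.34375, f(m) = 0.3092 (+); new bracket [6.3125, 6.34375]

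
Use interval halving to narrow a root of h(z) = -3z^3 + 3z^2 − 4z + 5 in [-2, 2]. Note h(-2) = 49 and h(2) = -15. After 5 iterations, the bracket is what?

z = 0 gives h = 5, positive; keep [0, 2]
z = 1 gives h = 1, positive; keep [1, 2]
z = 1.5 gives h = -4.375, negative; keep [1, 1.5]
z = 1.25 gives h = -1.1719, negative; keep [1, 1.25]
z = 1.125 gives h = 0.0254, positive; keep [1.125, 1.25]

[1.125, 1.25]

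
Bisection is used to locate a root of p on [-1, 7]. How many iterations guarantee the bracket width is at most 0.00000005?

Width after n steps is 8/2^n. Need 2^n ≥ 8/0.00000005 = 160000000.
2^27 = 134217728 < 160000000 ≤ 2^28 = 268435456, so n = 28.

28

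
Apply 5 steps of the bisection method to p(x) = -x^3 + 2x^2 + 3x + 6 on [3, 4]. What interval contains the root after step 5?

[3.375, 3.40625]

m = 3.5, p(m) = -1.875 (−); new bracket [3, 3.5]
m = 3.25, p(m) = 2.546875 (+); new bracket [3.25, 3.5]
m = 3.375, p(m) = 0.462891 (+); new bracket [3.375, 3.5]
m = 3.4375, p(m) = -0.6736 (−); new bracket [3.375, 3.4375]
m = 3.40625, p(m) = -0.0973 (−); new bracket [3.375, 3.40625]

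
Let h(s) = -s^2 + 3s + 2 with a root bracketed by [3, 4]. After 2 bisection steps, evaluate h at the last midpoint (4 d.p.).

-0.8125

m = 3.5, h(m) = 0.25 (+); new bracket [3.5, 4]
m = 3.75, h(m) = -0.8125 (−); new bracket [3.5, 3.75]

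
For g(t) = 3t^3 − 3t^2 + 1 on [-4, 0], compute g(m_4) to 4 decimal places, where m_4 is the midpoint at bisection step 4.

0.7656

g(-2) = -35 < 0, so the root lies in [-2, 0]
g(-1) = -5 < 0, so the root lies in [-1, 0]
g(-0.5) = -0.125 < 0, so the root lies in [-0.5, 0]
g(-0.25) = 0.7656 > 0, so the root lies in [-0.5, -0.25]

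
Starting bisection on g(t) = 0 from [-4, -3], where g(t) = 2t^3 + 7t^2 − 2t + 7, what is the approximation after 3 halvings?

-3.875

g(-3.5) = 14 > 0, so the root lies in [-4, -3.5]
g(-3.75) = 7.46875 > 0, so the root lies in [-4, -3.75]
g(-3.875) = 3.488281 > 0, so the root lies in [-4, -3.875]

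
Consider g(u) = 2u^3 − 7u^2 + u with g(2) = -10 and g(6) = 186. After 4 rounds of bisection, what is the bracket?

m = 4, g(m) = 20 (+); new bracket [2, 4]
m = 3, g(m) = -6 (−); new bracket [3, 4]
m = 3.5, g(m) = 3.5 (+); new bracket [3, 3.5]
m = 3.25, g(m) = -2.0312 (−); new bracket [3.25, 3.5]

[3.25, 3.5]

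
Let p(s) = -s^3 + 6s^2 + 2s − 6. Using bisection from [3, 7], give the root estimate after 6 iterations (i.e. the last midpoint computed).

m = 5, p(m) = 29 (+); new bracket [5, 7]
m = 6, p(m) = 6 (+); new bracket [6, 7]
m = 6.5, p(m) = -14.125 (−); new bracket [6, 6.5]
m = 6.25, p(m) = -3.2656 (−); new bracket [6, 6.25]
m = 6.125, p(m) = 1.5605 (+); new bracket [6.125, 6.25]
m = 6.1875, p(m) = -0.8035 (−); new bracket [6.125, 6.1875]

6.1875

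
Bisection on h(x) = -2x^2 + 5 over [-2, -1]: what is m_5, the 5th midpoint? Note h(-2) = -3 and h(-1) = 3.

m = -1.5, h(m) = 0.5 (+); new bracket [-2, -1.5]
m = -1.75, h(m) = -1.125 (−); new bracket [-1.75, -1.5]
m = -1.625, h(m) = -0.28125 (−); new bracket [-1.625, -1.5]
m = -1.5625, h(m) = 0.1172 (+); new bracket [-1.625, -1.5625]
m = -1.59375, h(m) = -0.0801 (−); new bracket [-1.59375, -1.5625]

-1.59375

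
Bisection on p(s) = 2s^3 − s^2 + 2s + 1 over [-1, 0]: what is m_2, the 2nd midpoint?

p(-0.5) = -0.5 < 0, so the root lies in [-0.5, 0]
p(-0.25) = 0.40625 > 0, so the root lies in [-0.5, -0.25]

-0.25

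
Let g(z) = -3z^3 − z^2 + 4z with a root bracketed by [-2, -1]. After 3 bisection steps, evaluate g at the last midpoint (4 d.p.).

m = -1.5, g(m) = 1.875 (+); new bracket [-1.5, -1]
m = -1.25, g(m) = -0.703125 (−); new bracket [-1.5, -1.25]
m = -1.375, g(m) = 0.408203 (+); new bracket [-1.375, -1.25]

0.4082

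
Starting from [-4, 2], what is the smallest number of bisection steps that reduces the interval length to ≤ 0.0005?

14

Width after n steps is 6/2^n. Need 2^n ≥ 6/0.0005 = 12000.
2^13 = 8192 < 12000 ≤ 2^14 = 16384, so n = 14.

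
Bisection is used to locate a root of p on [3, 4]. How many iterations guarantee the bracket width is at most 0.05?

5

Width after n steps is 1/2^n. Need 2^n ≥ 1/0.05 = 20.
2^4 = 16 < 20 ≤ 2^5 = 32, so n = 5.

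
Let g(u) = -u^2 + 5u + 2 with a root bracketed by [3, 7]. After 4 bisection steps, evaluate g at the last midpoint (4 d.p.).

0.6875

g(5) = 2 > 0, so the root lies in [5, 7]
g(6) = -4 < 0, so the root lies in [5, 6]
g(5.5) = -0.75 < 0, so the root lies in [5, 5.5]
g(5.25) = 0.6875 > 0, so the root lies in [5.25, 5.5]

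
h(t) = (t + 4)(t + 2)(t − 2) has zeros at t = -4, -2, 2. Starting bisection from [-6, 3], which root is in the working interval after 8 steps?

h(-1.5) = -4.375 < 0, so the root lies in [-1.5, 3]
h(0.75) = -16.328125 < 0, so the root lies in [0.75, 3]
h(1.875) = -2.845703 < 0, so the root lies in [1.875, 3]
h(2.4375) = 12.4978 > 0, so the root lies in [1.875, 2.4375]
h(2.15625) = 3.998 > 0, so the root lies in [1.875, 2.15625]
h(2.015625) = 0.3774 > 0, so the root lies in [1.875, 2.015625]
h(1.9453125) = -1.2828 < 0, so the root lies in [1.9453125, 2.015625]
h(1.98046875) = -0.4649 < 0, so the root lies in [1.98046875, 2.015625]

2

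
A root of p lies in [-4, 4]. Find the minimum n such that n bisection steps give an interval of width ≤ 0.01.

10

Width after n steps is 8/2^n. Need 2^n ≥ 8/0.01 = 800.
2^9 = 512 < 800 ≤ 2^10 = 1024, so n = 10.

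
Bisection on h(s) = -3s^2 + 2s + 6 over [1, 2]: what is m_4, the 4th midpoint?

1.8125

midpoint 1.5: h = 2.25 > 0 → [1.5, 2]
midpoint 1.75: h = 0.3125 > 0 → [1.75, 2]
midpoint 1.875: h = -0.796875 < 0 → [1.75, 1.875]
midpoint 1.8125: h = -0.2305 < 0 → [1.75, 1.8125]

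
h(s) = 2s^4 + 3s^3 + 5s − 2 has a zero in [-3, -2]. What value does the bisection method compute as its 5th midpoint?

midpoint -2.5: h = 16.75 > 0 → [-2.5, -2]
midpoint -2.25: h = 3.835938 > 0 → [-2.25, -2]
midpoint -2.125: h = -0.630371 < 0 → [-2.25, -2.125]
midpoint -2.1875: h = 1.4554 > 0 → [-2.1875, -2.125]
midpoint -2.15625: h = 0.377 > 0 → [-2.15625, -2.125]

-2.15625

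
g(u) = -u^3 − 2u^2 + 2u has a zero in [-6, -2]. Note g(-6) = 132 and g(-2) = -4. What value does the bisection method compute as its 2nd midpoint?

-3

g(-4) = 24 > 0, so the root lies in [-4, -2]
g(-3) = 3 > 0, so the root lies in [-3, -2]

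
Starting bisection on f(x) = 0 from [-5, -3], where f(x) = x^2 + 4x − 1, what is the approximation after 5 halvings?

midpoint -4: f = -1 < 0 → [-5, -4]
midpoint -4.5: f = 1.25 > 0 → [-4.5, -4]
midpoint -4.25: f = 0.0625 > 0 → [-4.25, -4]
midpoint -4.125: f = -0.4844 < 0 → [-4.25, -4.125]
midpoint -4.1875: f = -0.2148 < 0 → [-4.25, -4.1875]

-4.1875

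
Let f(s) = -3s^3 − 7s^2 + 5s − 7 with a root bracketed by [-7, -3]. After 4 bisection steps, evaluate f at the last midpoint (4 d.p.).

5.7969

f(-5) = 168 > 0, so the root lies in [-5, -3]
f(-4) = 53 > 0, so the root lies in [-4, -3]
f(-3.5) = 18.375 > 0, so the root lies in [-3.5, -3]
f(-3.25) = 5.7969 > 0, so the root lies in [-3.25, -3]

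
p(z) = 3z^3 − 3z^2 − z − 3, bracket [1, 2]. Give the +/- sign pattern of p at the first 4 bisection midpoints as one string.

-++-

z = 1.5 gives p = -1.125, negative; keep [1.5, 2]
z = 1.75 gives p = 2.140625, positive; keep [1.5, 1.75]
z = 1.625 gives p = 0.326172, positive; keep [1.5, 1.625]
z = 1.5625 gives p = -0.4426, negative; keep [1.5625, 1.625]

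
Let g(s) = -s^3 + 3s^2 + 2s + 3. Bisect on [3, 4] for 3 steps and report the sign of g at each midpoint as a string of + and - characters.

+-+

m = 3.5, g(m) = 3.875 (+); new bracket [3.5, 4]
m = 3.75, g(m) = -0.046875 (−); new bracket [3.5, 3.75]
m = 3.625, g(m) = 2.037109 (+); new bracket [3.625, 3.75]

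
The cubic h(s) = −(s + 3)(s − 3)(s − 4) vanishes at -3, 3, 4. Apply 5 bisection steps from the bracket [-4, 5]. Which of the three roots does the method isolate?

h(0.5) = -30.625 < 0, so the root lies in [-4, 0.5]
h(-1.75) = -34.140625 < 0, so the root lies in [-4, -1.75]
h(-2.875) = -5.048828 < 0, so the root lies in [-4, -2.875]
h(-3.4375) = 20.947 > 0, so the root lies in [-3.4375, -2.875]
h(-3.15625) = 6.8837 > 0, so the root lies in [-3.15625, -2.875]

-3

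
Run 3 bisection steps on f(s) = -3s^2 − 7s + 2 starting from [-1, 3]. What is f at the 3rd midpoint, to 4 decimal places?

-2.2500

s = 1 gives f = -8, negative; keep [-1, 1]
s = 0 gives f = 2, positive; keep [0, 1]
s = 0.5 gives f = -2.25, negative; keep [0, 0.5]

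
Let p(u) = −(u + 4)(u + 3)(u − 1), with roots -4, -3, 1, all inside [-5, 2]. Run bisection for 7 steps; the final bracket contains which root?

1

u = -1.5 gives p = 9.375, positive; keep [-1.5, 2]
u = 0.25 gives p = 10.359375, positive; keep [0.25, 2]
u = 1.125 gives p = -2.642578, negative; keep [0.25, 1.125]
u = 0.6875 gives p = 5.4016, positive; keep [0.6875, 1.125]
u = 0.90625 gives p = 1.7967, positive; keep [0.90625, 1.125]
u = 1.015625 gives p = -0.3147, negative; keep [0.90625, 1.015625]
u = 0.9609375 gives p = 0.7676, positive; keep [0.9609375, 1.015625]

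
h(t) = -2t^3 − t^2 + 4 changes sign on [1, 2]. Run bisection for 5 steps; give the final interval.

[1.09375, 1.125]

m = 1.5, h(m) = -5 (−); new bracket [1, 1.5]
m = 1.25, h(m) = -1.46875 (−); new bracket [1, 1.25]
m = 1.125, h(m) = -0.113281 (−); new bracket [1, 1.125]
m = 1.0625, h(m) = 0.4722 (+); new bracket [1.0625, 1.125]
m = 1.09375, h(m) = 0.1868 (+); new bracket [1.09375, 1.125]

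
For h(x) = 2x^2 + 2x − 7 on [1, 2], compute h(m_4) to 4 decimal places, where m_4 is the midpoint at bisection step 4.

0.0078

h(1.5) = 0.5 > 0, so the root lies in [1, 1.5]
h(1.25) = -1.375 < 0, so the root lies in [1.25, 1.5]
h(1.375) = -0.46875 < 0, so the root lies in [1.375, 1.5]
h(1.4375) = 0.0078 > 0, so the root lies in [1.375, 1.4375]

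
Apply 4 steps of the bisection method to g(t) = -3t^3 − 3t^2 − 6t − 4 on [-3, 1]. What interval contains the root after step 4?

t = -1 gives g = 2, positive; keep [-1, 1]
t = 0 gives g = -4, negative; keep [-1, 0]
t = -0.5 gives g = -1.375, negative; keep [-1, -0.5]
t = -0.75 gives g = 0.0781, positive; keep [-0.75, -0.5]

[-0.75, -0.5]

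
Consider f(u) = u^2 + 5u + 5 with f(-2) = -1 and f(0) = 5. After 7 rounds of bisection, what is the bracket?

[-1.390625, -1.375]

midpoint -1: f = 1 > 0 → [-2, -1]
midpoint -1.5: f = -0.25 < 0 → [-1.5, -1]
midpoint -1.25: f = 0.3125 > 0 → [-1.5, -1.25]
midpoint -1.375: f = 0.0156 > 0 → [-1.5, -1.375]
midpoint -1.4375: f = -0.1211 < 0 → [-1.4375, -1.375]
midpoint -1.40625: f = -0.0537 < 0 → [-1.40625, -1.375]
midpoint -1.390625: f = -0.0193 < 0 → [-1.390625, -1.375]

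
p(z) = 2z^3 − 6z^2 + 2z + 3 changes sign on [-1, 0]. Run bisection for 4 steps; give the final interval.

p(-0.5) = 0.25 > 0, so the root lies in [-1, -0.5]
p(-0.75) = -2.71875 < 0, so the root lies in [-0.75, -0.5]
p(-0.625) = -1.082031 < 0, so the root lies in [-0.625, -0.5]
p(-0.5625) = -0.3794 < 0, so the root lies in [-0.5625, -0.5]

[-0.5625, -0.5]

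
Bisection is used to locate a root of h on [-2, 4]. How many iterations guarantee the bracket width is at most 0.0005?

14

Width after n steps is 6/2^n. Need 2^n ≥ 6/0.0005 = 12000.
2^13 = 8192 < 12000 ≤ 2^14 = 16384, so n = 14.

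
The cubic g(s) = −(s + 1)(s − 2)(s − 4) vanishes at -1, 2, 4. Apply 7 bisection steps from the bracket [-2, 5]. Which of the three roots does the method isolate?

g(1.5) = -3.125 < 0, so the root lies in [-2, 1.5]
g(-0.25) = -7.171875 < 0, so the root lies in [-2, -0.25]
g(-1.125) = 2.001953 > 0, so the root lies in [-1.125, -0.25]
g(-0.6875) = -3.9368 < 0, so the root lies in [-1.125, -0.6875]
g(-0.90625) = -1.3368 < 0, so the root lies in [-1.125, -0.90625]
g(-1.015625) = 0.2363 > 0, so the root lies in [-1.015625, -0.90625]
g(-0.9609375) = -0.5738 < 0, so the root lies in [-1.015625, -0.9609375]

-1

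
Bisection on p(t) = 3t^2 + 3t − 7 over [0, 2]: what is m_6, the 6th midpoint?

1.09375

m = 1, p(m) = -1 (−); new bracket [1, 2]
m = 1.5, p(m) = 4.25 (+); new bracket [1, 1.5]
m = 1.25, p(m) = 1.4375 (+); new bracket [1, 1.25]
m = 1.125, p(m) = 0.1719 (+); new bracket [1, 1.125]
m = 1.0625, p(m) = -0.4258 (−); new bracket [1.0625, 1.125]
m = 1.09375, p(m) = -0.1299 (−); new bracket [1.09375, 1.125]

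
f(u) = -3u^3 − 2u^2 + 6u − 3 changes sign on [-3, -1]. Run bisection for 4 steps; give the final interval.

m = -2, f(m) = 1 (+); new bracket [-2, -1]
m = -1.5, f(m) = -6.375 (−); new bracket [-2, -1.5]
m = -1.75, f(m) = -3.546875 (−); new bracket [-2, -1.75]
m = -1.875, f(m) = -1.5059 (−); new bracket [-2, -1.875]

[-2, -1.875]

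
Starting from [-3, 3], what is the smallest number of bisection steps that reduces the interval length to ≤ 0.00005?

17

Width after n steps is 6/2^n. Need 2^n ≥ 6/0.00005 = 120000.
2^16 = 65536 < 120000 ≤ 2^17 = 131072, so n = 17.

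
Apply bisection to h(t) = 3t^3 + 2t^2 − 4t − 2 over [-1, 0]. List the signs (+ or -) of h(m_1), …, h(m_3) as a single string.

+--

m = -0.5, h(m) = 0.125 (+); new bracket [-0.5, 0]
m = -0.25, h(m) = -0.921875 (−); new bracket [-0.5, -0.25]
m = -0.375, h(m) = -0.376953 (−); new bracket [-0.5, -0.375]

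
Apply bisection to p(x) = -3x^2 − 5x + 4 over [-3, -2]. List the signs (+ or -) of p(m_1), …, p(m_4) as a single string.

-+--

x = -2.5 gives p = -2.25, negative; keep [-2.5, -2]
x = -2.25 gives p = 0.0625, positive; keep [-2.5, -2.25]
x = -2.375 gives p = -1.046875, negative; keep [-2.375, -2.25]
x = -2.3125 gives p = -0.4805, negative; keep [-2.3125, -2.25]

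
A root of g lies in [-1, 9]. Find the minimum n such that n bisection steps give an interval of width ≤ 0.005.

11

Width after n steps is 10/2^n. Need 2^n ≥ 10/0.005 = 2000.
2^10 = 1024 < 2000 ≤ 2^11 = 2048, so n = 11.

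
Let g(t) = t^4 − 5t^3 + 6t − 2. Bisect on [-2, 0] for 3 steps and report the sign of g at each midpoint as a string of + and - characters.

g(-1) = -2 < 0, so the root lies in [-2, -1]
g(-1.5) = 10.9375 > 0, so the root lies in [-1.5, -1]
g(-1.25) = 2.707031 > 0, so the root lies in [-1.25, -1]

-++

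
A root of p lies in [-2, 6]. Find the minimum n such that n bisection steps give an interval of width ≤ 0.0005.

14

Width after n steps is 8/2^n. Need 2^n ≥ 8/0.0005 = 16000.
2^13 = 8192 < 16000 ≤ 2^14 = 16384, so n = 14.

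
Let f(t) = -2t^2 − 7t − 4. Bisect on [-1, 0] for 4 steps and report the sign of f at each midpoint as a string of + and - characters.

m = -0.5, f(m) = -1 (−); new bracket [-1, -0.5]
m = -0.75, f(m) = 0.125 (+); new bracket [-0.75, -0.5]
m = -0.625, f(m) = -0.40625 (−); new bracket [-0.75, -0.625]
m = -0.6875, f(m) = -0.1328 (−); new bracket [-0.75, -0.6875]

-+--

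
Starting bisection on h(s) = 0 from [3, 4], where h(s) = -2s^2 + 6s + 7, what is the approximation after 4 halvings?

h(3.5) = 3.5 > 0, so the root lies in [3.5, 4]
h(3.75) = 1.375 > 0, so the root lies in [3.75, 4]
h(3.875) = 0.21875 > 0, so the root lies in [3.875, 4]
h(3.9375) = -0.3828 < 0, so the root lies in [3.875, 3.9375]

3.9375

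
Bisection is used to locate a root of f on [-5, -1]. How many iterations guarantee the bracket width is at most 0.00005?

Width after n steps is 4/2^n. Need 2^n ≥ 4/0.00005 = 80000.
2^16 = 65536 < 80000 ≤ 2^17 = 131072, so n = 17.

17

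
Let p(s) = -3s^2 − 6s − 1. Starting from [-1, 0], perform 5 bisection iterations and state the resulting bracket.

[-0.1875, -0.15625]

s = -0.5 gives p = 1.25, positive; keep [-0.5, 0]
s = -0.25 gives p = 0.3125, positive; keep [-0.25, 0]
s = -0.125 gives p = -0.296875, negative; keep [-0.25, -0.125]
s = -0.1875 gives p = 0.0195, positive; keep [-0.1875, -0.125]
s = -0.15625 gives p = -0.1357, negative; keep [-0.1875, -0.15625]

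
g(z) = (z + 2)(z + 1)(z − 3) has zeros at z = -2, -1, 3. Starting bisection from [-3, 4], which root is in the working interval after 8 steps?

3

g(0.5) = -9.375 < 0, so the root lies in [0.5, 4]
g(2.25) = -10.359375 < 0, so the root lies in [2.25, 4]
g(3.125) = 2.642578 > 0, so the root lies in [2.25, 3.125]
g(2.6875) = -5.4016 < 0, so the root lies in [2.6875, 3.125]
g(2.90625) = -1.7967 < 0, so the root lies in [2.90625, 3.125]
g(3.015625) = 0.3147 > 0, so the root lies in [2.90625, 3.015625]
g(2.9609375) = -0.7676 < 0, so the root lies in [2.9609375, 3.015625]
g(2.98828125) = -0.2331 < 0, so the root lies in [2.98828125, 3.015625]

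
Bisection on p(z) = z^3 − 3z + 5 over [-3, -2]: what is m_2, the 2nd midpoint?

z = -2.5 gives p = -3.125, negative; keep [-2.5, -2]
z = -2.25 gives p = 0.359375, positive; keep [-2.5, -2.25]

-2.25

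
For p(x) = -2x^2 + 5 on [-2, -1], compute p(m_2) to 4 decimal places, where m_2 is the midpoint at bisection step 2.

-1.1250

m = -1.5, p(m) = 0.5 (+); new bracket [-2, -1.5]
m = -1.75, p(m) = -1.125 (−); new bracket [-1.75, -1.5]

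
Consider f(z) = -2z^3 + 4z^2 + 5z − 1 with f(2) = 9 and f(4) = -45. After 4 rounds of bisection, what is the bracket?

midpoint 3: f = -4 < 0 → [2, 3]
midpoint 2.5: f = 5.25 > 0 → [2.5, 3]
midpoint 2.75: f = 1.40625 > 0 → [2.75, 3]
midpoint 2.875: f = -1.0898 < 0 → [2.75, 2.875]

[2.75, 2.875]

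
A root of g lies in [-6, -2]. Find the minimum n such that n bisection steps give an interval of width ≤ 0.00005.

17

Width after n steps is 4/2^n. Need 2^n ≥ 4/0.00005 = 80000.
2^16 = 65536 < 80000 ≤ 2^17 = 131072, so n = 17.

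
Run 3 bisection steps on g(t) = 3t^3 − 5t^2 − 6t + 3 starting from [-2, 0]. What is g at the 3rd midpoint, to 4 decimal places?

-3.1719

midpoint -1: g = 1 > 0 → [-2, -1]
midpoint -1.5: g = -9.375 < 0 → [-1.5, -1]
midpoint -1.25: g = -3.171875 < 0 → [-1.25, -1]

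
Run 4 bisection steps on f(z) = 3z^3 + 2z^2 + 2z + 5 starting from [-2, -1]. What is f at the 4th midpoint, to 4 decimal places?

z = -1.5 gives f = -3.625, negative; keep [-1.5, -1]
z = -1.25 gives f = -0.234375, negative; keep [-1.25, -1]
z = -1.125 gives f = 1.009766, positive; keep [-1.25, -1.125]
z = -1.1875 gives f = 0.4216, positive; keep [-1.25, -1.1875]

0.4216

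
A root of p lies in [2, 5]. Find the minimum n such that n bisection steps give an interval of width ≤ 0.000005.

Width after n steps is 3/2^n. Need 2^n ≥ 3/0.000005 = 600000.
2^19 = 524288 < 600000 ≤ 2^20 = 1048576, so n = 20.

20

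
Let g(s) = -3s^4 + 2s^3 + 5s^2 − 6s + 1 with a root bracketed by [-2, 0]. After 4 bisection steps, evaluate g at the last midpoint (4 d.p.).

s = -1 gives g = 7, positive; keep [-2, -1]
s = -1.5 gives g = -0.6875, negative; keep [-1.5, -1]
s = -1.25 gives g = 5.082031, positive; keep [-1.5, -1.25]
s = -1.375 gives g = 2.7805, positive; keep [-1.5, -1.375]

2.7805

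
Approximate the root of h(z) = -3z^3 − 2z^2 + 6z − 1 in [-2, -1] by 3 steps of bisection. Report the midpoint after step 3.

-1.875

z = -1.5 gives h = -4.375, negative; keep [-2, -1.5]
z = -1.75 gives h = -1.546875, negative; keep [-2, -1.75]
z = -1.875 gives h = 0.494141, positive; keep [-1.875, -1.75]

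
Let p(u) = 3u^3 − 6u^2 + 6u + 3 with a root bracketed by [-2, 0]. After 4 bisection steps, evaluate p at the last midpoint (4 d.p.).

-0.2520

u = -1 gives p = -12, negative; keep [-1, 0]
u = -0.5 gives p = -1.875, negative; keep [-0.5, 0]
u = -0.25 gives p = 1.078125, positive; keep [-0.5, -0.25]
u = -0.375 gives p = -0.252, negative; keep [-0.375, -0.25]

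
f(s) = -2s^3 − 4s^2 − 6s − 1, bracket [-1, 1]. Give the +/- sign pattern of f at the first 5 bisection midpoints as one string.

-++--

midpoint 0: f = -1 < 0 → [-1, 0]
midpoint -0.5: f = 1.25 > 0 → [-0.5, 0]
midpoint -0.25: f = 0.28125 > 0 → [-0.25, 0]
midpoint -0.125: f = -0.3086 < 0 → [-0.25, -0.125]
midpoint -0.1875: f = -0.0024 < 0 → [-0.25, -0.1875]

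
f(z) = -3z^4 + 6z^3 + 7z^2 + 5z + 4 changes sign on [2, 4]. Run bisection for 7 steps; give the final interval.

[3, 3.015625]

z = 3 gives f = 1, positive; keep [3, 4]
z = 3.5 gives f = -85.6875, negative; keep [3, 3.5]
z = 3.25 gives f = -34.542969, negative; keep [3, 3.25]
z = 3.125 gives f = -15.0125, negative; keep [3, 3.125]
z = 3.0625 gives f = -6.5894, negative; keep [3, 3.0625]
z = 3.03125 gives f = -2.6933, negative; keep [3, 3.03125]
z = 3.015625 gives f = -0.8216, negative; keep [3, 3.015625]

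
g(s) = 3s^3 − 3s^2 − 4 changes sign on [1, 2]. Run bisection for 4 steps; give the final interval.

s = 1.5 gives g = -0.625, negative; keep [1.5, 2]
s = 1.75 gives g = 2.890625, positive; keep [1.5, 1.75]
s = 1.625 gives g = 0.951172, positive; keep [1.5, 1.625]
s = 1.5625 gives g = 0.1199, positive; keep [1.5, 1.5625]

[1.5, 1.5625]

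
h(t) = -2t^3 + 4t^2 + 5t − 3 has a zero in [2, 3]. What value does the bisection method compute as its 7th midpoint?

2.7109375

h(2.5) = 3.25 > 0, so the root lies in [2.5, 3]
h(2.75) = -0.59375 < 0, so the root lies in [2.5, 2.75]
h(2.625) = 1.511719 > 0, so the root lies in [2.625, 2.75]
h(2.6875) = 0.5063 > 0, so the root lies in [2.6875, 2.75]
h(2.71875) = -0.0317 < 0, so the root lies in [2.6875, 2.71875]
h(2.703125) = 0.2403 > 0, so the root lies in [2.703125, 2.71875]
h(2.7109375) = 0.1051 > 0, so the root lies in [2.7109375, 2.71875]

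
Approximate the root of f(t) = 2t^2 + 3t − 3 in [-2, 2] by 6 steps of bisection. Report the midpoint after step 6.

m = 0, f(m) = -3 (−); new bracket [0, 2]
m = 1, f(m) = 2 (+); new bracket [0, 1]
m = 0.5, f(m) = -1 (−); new bracket [0.5, 1]
m = 0.75, f(m) = 0.375 (+); new bracket [0.5, 0.75]
m = 0.625, f(m) = -0.3438 (−); new bracket [0.625, 0.75]
m = 0.6875, f(m) = 0.0078 (+); new bracket [0.625, 0.6875]

0.6875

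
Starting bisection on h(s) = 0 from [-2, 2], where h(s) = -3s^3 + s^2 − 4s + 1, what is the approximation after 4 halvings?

h(0) = 1 > 0, so the root lies in [0, 2]
h(1) = -5 < 0, so the root lies in [0, 1]
h(0.5) = -1.125 < 0, so the root lies in [0, 0.5]
h(0.25) = 0.0156 > 0, so the root lies in [0.25, 0.5]

0.25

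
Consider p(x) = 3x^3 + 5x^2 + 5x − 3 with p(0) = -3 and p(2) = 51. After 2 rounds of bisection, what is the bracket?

[0, 0.5]

x = 1 gives p = 10, positive; keep [0, 1]
x = 0.5 gives p = 1.125, positive; keep [0, 0.5]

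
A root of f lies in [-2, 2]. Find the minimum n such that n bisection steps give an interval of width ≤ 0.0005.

Width after n steps is 4/2^n. Need 2^n ≥ 4/0.0005 = 8000.
2^12 = 4096 < 8000 ≤ 2^13 = 8192, so n = 13.

13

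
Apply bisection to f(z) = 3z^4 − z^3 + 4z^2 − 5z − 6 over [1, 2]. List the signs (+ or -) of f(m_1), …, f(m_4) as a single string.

midpoint 1.5: f = 7.3125 > 0 → [1, 1.5]
midpoint 1.25: f = -0.628906 < 0 → [1.25, 1.5]
midpoint 1.375: f = 2.811279 > 0 → [1.25, 1.375]
midpoint 1.3125: f = 0.9698 > 0 → [1.25, 1.3125]

+-++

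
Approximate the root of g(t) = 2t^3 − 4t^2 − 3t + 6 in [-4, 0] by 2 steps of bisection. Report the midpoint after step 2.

midpoint -2: g = -20 < 0 → [-2, 0]
midpoint -1: g = 3 > 0 → [-2, -1]

-1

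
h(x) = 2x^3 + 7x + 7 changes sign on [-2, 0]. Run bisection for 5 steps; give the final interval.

midpoint -1: h = -2 < 0 → [-1, 0]
midpoint -0.5: h = 3.25 > 0 → [-1, -0.5]
midpoint -0.75: h = 0.90625 > 0 → [-1, -0.75]
midpoint -0.875: h = -0.4648 < 0 → [-0.875, -0.75]
midpoint -0.8125: h = 0.2397 > 0 → [-0.875, -0.8125]

[-0.875, -0.8125]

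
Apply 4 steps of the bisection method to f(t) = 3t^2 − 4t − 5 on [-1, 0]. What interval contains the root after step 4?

t = -0.5 gives f = -2.25, negative; keep [-1, -0.5]
t = -0.75 gives f = -0.3125, negative; keep [-1, -0.75]
t = -0.875 gives f = 0.796875, positive; keep [-0.875, -0.75]
t = -0.8125 gives f = 0.2305, positive; keep [-0.8125, -0.75]

[-0.8125, -0.75]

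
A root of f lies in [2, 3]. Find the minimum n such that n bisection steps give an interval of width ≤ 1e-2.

7

Width after n steps is 1/2^n. Need 2^n ≥ 1/1e-2 = 100.
2^6 = 64 < 100 ≤ 2^7 = 128, so n = 7.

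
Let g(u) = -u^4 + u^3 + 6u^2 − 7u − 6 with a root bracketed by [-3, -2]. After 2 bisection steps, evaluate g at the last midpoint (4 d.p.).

midpoint -2.5: g = -5.6875 < 0 → [-2.5, -2]
midpoint -2.25: g = 3.105469 > 0 → [-2.5, -2.25]

3.1055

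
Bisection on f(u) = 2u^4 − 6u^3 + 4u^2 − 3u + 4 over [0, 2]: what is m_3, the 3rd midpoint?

1.25

u = 1 gives f = 1, positive; keep [1, 2]
u = 1.5 gives f = -1.625, negative; keep [1, 1.5]
u = 1.25 gives f = -0.335938, negative; keep [1, 1.25]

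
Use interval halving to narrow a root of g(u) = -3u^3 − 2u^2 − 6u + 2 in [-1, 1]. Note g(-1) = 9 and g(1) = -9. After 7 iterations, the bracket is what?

u = 0 gives g = 2, positive; keep [0, 1]
u = 0.5 gives g = -1.875, negative; keep [0, 0.5]
u = 0.25 gives g = 0.328125, positive; keep [0.25, 0.5]
u = 0.375 gives g = -0.6895, negative; keep [0.25, 0.375]
u = 0.3125 gives g = -0.1619, negative; keep [0.25, 0.3125]
u = 0.28125 gives g = 0.0876, positive; keep [0.28125, 0.3125]
u = 0.296875 gives g = -0.036, negative; keep [0.28125, 0.296875]

[0.28125, 0.296875]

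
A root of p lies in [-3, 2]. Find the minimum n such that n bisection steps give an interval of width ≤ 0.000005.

20

Width after n steps is 5/2^n. Need 2^n ≥ 5/0.000005 = 1000000.
2^19 = 524288 < 1000000 ≤ 2^20 = 1048576, so n = 20.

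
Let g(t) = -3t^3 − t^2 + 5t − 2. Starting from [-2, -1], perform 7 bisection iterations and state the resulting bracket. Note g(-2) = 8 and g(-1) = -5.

g(-1.5) = -1.625 < 0, so the root lies in [-2, -1.5]
g(-1.75) = 2.265625 > 0, so the root lies in [-1.75, -1.5]
g(-1.625) = 0.107422 > 0, so the root lies in [-1.625, -1.5]
g(-1.5625) = -0.8098 < 0, so the root lies in [-1.625, -1.5625]
g(-1.59375) = -0.3642 < 0, so the root lies in [-1.625, -1.59375]
g(-1.609375) = -0.1317 < 0, so the root lies in [-1.625, -1.609375]
g(-1.6171875) = -0.013 < 0, so the root lies in [-1.625, -1.6171875]

[-1.625, -1.6171875]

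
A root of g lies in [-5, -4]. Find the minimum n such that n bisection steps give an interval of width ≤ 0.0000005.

Width after n steps is 1/2^n. Need 2^n ≥ 1/0.0000005 = 2000000.
2^20 = 1048576 < 2000000 ≤ 2^21 = 2097152, so n = 21.

21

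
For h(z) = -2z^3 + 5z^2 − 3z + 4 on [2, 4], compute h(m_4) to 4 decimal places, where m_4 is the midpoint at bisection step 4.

h(3) = -14 < 0, so the root lies in [2, 3]
h(2.5) = -3.5 < 0, so the root lies in [2, 2.5]
h(2.25) = -0.21875 < 0, so the root lies in [2, 2.25]
h(2.125) = 1.0117 > 0, so the root lies in [2.125, 2.25]

1.0117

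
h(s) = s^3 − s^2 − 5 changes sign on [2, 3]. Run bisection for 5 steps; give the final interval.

[2.09375, 2.125]

s = 2.5 gives h = 4.375, positive; keep [2, 2.5]
s = 2.25 gives h = 1.328125, positive; keep [2, 2.25]
s = 2.125 gives h = 0.080078, positive; keep [2, 2.125]
s = 2.0625 gives h = -0.4802, negative; keep [2.0625, 2.125]
s = 2.09375 gives h = -0.2052, negative; keep [2.09375, 2.125]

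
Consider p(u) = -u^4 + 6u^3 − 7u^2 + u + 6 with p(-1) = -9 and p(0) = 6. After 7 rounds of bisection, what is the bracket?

p(-0.5) = 2.9375 > 0, so the root lies in [-1, -0.5]
p(-0.75) = -1.535156 < 0, so the root lies in [-0.75, -0.5]
p(-0.625) = 1.023193 > 0, so the root lies in [-0.75, -0.625]
p(-0.6875) = -0.1692 < 0, so the root lies in [-0.6875, -0.625]
p(-0.65625) = 0.4479 > 0, so the root lies in [-0.6875, -0.65625]
p(-0.671875) = 0.1447 > 0, so the root lies in [-0.6875, -0.671875]
p(-0.6796875) = -0.0109 < 0, so the root lies in [-0.6796875, -0.671875]

[-0.6796875, -0.671875]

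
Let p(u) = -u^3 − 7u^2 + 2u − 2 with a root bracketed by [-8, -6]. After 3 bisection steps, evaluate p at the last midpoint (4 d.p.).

m = -7, p(m) = -16 (−); new bracket [-8, -7]
m = -7.5, p(m) = 11.125 (+); new bracket [-7.5, -7]
m = -7.25, p(m) = -3.359375 (−); new bracket [-7.5, -7.25]

-3.3594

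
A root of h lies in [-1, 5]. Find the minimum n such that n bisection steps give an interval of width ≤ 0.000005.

Width after n steps is 6/2^n. Need 2^n ≥ 6/0.000005 = 1200000.
2^20 = 1048576 < 1200000 ≤ 2^21 = 2097152, so n = 21.

21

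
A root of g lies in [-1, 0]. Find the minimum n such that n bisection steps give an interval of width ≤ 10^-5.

Width after n steps is 1/2^n. Need 2^n ≥ 1/10^-5 = 100000.
2^16 = 65536 < 100000 ≤ 2^17 = 131072, so n = 17.

17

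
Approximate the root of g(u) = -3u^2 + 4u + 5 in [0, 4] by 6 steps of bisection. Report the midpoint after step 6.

2.0625

m = 2, g(m) = 1 (+); new bracket [2, 4]
m = 3, g(m) = -10 (−); new bracket [2, 3]
m = 2.5, g(m) = -3.75 (−); new bracket [2, 2.5]
m = 2.25, g(m) = -1.1875 (−); new bracket [2, 2.25]
m = 2.125, g(m) = -0.0469 (−); new bracket [2, 2.125]
m = 2.0625, g(m) = 0.4883 (+); new bracket [2.0625, 2.125]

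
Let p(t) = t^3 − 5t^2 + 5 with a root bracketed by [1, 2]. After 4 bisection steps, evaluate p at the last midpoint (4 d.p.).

-0.3762

p(1.5) = -2.875 < 0, so the root lies in [1, 1.5]
p(1.25) = -0.859375 < 0, so the root lies in [1, 1.25]
p(1.125) = 0.095703 > 0, so the root lies in [1.125, 1.25]
p(1.1875) = -0.3762 < 0, so the root lies in [1.125, 1.1875]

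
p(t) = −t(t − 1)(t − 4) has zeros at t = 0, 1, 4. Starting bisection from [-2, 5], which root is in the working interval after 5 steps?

4

m = 1.5, p(m) = 1.875 (+); new bracket [1.5, 5]
m = 3.25, p(m) = 5.484375 (+); new bracket [3.25, 5]
m = 4.125, p(m) = -1.611328 (−); new bracket [3.25, 4.125]
m = 3.6875, p(m) = 3.0969 (+); new bracket [3.6875, 4.125]
m = 3.90625, p(m) = 1.0643 (+); new bracket [3.90625, 4.125]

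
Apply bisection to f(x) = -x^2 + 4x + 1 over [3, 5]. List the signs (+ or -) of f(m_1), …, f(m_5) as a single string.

+--++

m = 4, f(m) = 1 (+); new bracket [4, 5]
m = 4.5, f(m) = -1.25 (−); new bracket [4, 4.5]
m = 4.25, f(m) = -0.0625 (−); new bracket [4, 4.25]
m = 4.125, f(m) = 0.4844 (+); new bracket [4.125, 4.25]
m = 4.1875, f(m) = 0.2148 (+); new bracket [4.1875, 4.25]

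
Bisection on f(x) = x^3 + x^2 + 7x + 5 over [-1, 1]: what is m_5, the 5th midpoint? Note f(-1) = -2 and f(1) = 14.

f(0) = 5 > 0, so the root lies in [-1, 0]
f(-0.5) = 1.625 > 0, so the root lies in [-1, -0.5]
f(-0.75) = -0.109375 < 0, so the root lies in [-0.75, -0.5]
f(-0.625) = 0.7715 > 0, so the root lies in [-0.75, -0.625]
f(-0.6875) = 0.3352 > 0, so the root lies in [-0.75, -0.6875]

-0.6875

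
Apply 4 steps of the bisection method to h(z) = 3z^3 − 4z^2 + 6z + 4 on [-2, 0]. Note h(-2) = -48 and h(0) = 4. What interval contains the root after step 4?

z = -1 gives h = -9, negative; keep [-1, 0]
z = -0.5 gives h = -0.375, negative; keep [-0.5, 0]
z = -0.25 gives h = 2.203125, positive; keep [-0.5, -0.25]
z = -0.375 gives h = 1.0293, positive; keep [-0.5, -0.375]

[-0.5, -0.375]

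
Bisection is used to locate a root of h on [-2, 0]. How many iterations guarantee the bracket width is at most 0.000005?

Width after n steps is 2/2^n. Need 2^n ≥ 2/0.000005 = 400000.
2^18 = 262144 < 400000 ≤ 2^19 = 524288, so n = 19.

19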